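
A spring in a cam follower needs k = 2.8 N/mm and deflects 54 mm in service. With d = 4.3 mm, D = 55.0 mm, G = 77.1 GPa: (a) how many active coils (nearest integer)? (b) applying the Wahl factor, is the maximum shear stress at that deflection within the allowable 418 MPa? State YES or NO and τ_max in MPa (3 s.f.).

(a) 7 coils; (b) YES, τ_max = 299 MPa

N_a = Gd⁴/(8D³k) = (77.1×10³)(4.3⁴)/(8·55.0³·2.8) = 7.073 → N_a = 7
Actual rate k = Gd⁴/(8D³·7) = 2.8291 N/mm
Working load F = kδ = 2.8291·54 = 152.77 N
C = 55.0/4.3 = 12.7907; K_W = (4C−1)/(4C−4)+0.615/C = 1.1117
τ_max = K_W·8FD/(πd³) = 1.1117·269.12 = 299.18 MPa
τ_max ≤ 418 MPa → acceptable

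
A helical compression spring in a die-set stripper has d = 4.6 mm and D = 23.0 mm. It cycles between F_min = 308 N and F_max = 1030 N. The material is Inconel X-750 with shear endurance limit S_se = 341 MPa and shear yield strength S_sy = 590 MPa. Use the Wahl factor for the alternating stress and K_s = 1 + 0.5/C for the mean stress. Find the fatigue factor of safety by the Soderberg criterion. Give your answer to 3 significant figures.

0.631

C = D/d = 23.0/4.6 = 5.0000; K_W = (4C−1)/(4C−4)+0.615/C = 1.3105; K_s = 1+0.5/C = 1.1000
F_a = (F_max−F_min)/2 = 361 N; F_m = (F_max+F_min)/2 = 669 N
τ_a = K_W·8F_aD/(πd³) = 1.3105 × 217.22 = 284.67 MPa
τ_m = K_s·8F_mD/(πd³) = 1.1000 × 402.55 = 442.81 MPa
Soderberg: 1/n_f = τ_a/S_se + τ_m/S_sy = 284.67/341 + 442.81/590 = 0.83480 + 0.75052 = 1.5853
n_f = 1/1.5853 = 0.6308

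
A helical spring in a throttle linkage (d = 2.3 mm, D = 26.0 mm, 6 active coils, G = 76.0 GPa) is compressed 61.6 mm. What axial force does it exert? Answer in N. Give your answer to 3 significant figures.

155 N

k = Gd⁴/(8D³N_a) = (76.0×10³)(2.3⁴)/(8·26.0³·6) = 2.5209 N/mm
F = k·δ = 2.5209 × 61.6 = 155.29 N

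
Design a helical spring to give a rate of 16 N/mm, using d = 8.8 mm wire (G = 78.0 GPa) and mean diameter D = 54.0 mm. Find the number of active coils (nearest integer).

N_a = Gd⁴/(8D³k) = (78.0×10³ × 8.8⁴)/(8 × 54.0³ × 16)
    = 4.67762e+08 / 2.01554e+07 = 23.21 → 23 coils

23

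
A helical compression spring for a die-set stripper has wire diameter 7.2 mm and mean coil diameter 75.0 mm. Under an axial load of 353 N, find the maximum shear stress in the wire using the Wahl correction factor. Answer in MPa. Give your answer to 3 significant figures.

Spring index C = D/d = 75.0/7.2 = 10.4167
K_W = (4C−1)/(4C−4) + 0.615/C = 40.667/37.667 + 0.0590 = 1.1387
τ₀ = 8FD/(πd³) = 8·353·75.0/(π·7.2³) = 211800/1172.6 = 180.63 MPa
τ_max = K·τ₀ = 1.1387 × 180.63 = 205.68 MPa

206 MPa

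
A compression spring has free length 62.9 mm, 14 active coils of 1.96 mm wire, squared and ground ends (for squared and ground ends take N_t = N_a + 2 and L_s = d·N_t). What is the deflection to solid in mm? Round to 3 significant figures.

N_t = 16; L_s = 1.96·16 = 31.36 mm
δ_solid = L₀ − L_s = 62.9 − 31.36 = 31.54 mm

31.5 mm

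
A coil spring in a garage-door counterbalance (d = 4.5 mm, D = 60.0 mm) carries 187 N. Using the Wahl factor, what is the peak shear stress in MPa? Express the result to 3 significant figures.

Spring index C = D/d = 60.0/4.5 = 13.3333
K_W = (4C−1)/(4C−4) + 0.615/C = 52.333/49.333 + 0.0461 = 1.1069
τ₀ = 8FD/(πd³) = 8·187·60.0/(π·4.5³) = 89760/286.28 = 313.54 MPa
τ_max = K·τ₀ = 1.1069 × 313.54 = 347.07 MPa

347 MPa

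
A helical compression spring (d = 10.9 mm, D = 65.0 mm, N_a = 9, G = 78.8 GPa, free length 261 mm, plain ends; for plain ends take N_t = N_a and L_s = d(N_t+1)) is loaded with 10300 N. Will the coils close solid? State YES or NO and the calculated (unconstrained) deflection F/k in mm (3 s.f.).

k = Gd⁴/(8D³N_a) = (78.8×10³)(10.9⁴)/(8·65.0³·9) = 56.255 N/mm
N_t = 9; L_s = 10.9·10 = 109 mm; δ_solid = L₀ − L_s = 261 − 109 = 152 mm
δ = F/k = 10300/56.255 = 183.1 mm
δ ≥ δ_solid → spring goes solid

YES, δ = 183 mm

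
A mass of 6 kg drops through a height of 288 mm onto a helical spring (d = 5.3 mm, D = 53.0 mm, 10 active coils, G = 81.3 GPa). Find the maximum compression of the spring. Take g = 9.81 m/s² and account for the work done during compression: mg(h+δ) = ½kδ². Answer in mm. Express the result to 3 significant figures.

91.0 mm

k = Gd⁴/(8D³N_a) = (81.3×10³)(5.3⁴)/(8·53.0³·10) = 5.3861 N/mm
W = mg = 6 × 9.81 = 58.86 N
½kδ² − Wδ − Wh = 0 → δ = (W + √(W² + 2kWh))/k
δ = (58.86 + √(3464.5 + 182608))/5.3861 = (58.86 + 431.36)/5.3861 = 91.016 mm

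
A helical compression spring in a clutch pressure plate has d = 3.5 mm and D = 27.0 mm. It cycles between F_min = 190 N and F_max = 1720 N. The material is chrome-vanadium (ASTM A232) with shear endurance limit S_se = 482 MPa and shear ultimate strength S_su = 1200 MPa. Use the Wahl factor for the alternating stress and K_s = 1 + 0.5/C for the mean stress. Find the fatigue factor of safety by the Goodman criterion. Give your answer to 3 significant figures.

C = D/d = 27.0/3.5 = 7.7143; K_W = (4C−1)/(4C−4)+0.615/C = 1.1914; K_s = 1+0.5/C = 1.0648
F_a = (F_max−F_min)/2 = 765 N; F_m = (F_max+F_min)/2 = 955 N
τ_a = K_W·8F_aD/(πd³) = 1.1914 × 1226.8 = 1461.6 MPa
τ_m = K_s·8F_mD/(πd³) = 1.0648 × 1531.5 = 1630.7 MPa
Goodman: 1/n_f = τ_a/S_se + τ_m/S_su = 1461.6/482 + 1630.7/1200 = 3.03236 + 1.35893 = 4.3913
n_f = 1/4.3913 = 0.2277

0.228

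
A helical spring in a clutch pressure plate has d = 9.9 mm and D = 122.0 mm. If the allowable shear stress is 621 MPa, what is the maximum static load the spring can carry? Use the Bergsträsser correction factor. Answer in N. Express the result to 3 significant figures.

C = D/d = 122.0/9.9 = 12.3232
K_B = (4C+2)/(4C−3) = 51.293/46.293 = 1.1080
τ_max = K·8FD/(πd³) → F_max = τ_allow·πd³/(8DK)
F_max = 621·π·9.9³/(8·122.0·1.1080) = 1.893e+06/1081.4 = 1750.5 N

1750 N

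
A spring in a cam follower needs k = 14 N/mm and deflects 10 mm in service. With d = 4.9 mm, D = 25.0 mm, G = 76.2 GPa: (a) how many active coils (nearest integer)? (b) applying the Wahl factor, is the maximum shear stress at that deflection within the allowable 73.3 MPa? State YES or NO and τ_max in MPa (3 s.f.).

(a) 25 coils; (b) NO, τ_max = 99.1 MPa

N_a = Gd⁴/(8D³k) = (76.2×10³)(4.9⁴)/(8·25.0³·14) = 25.1 → N_a = 25
Actual rate k = Gd⁴/(8D³·25) = 14.057 N/mm
Working load F = kδ = 14.057·10 = 140.57 N
C = 25.0/4.9 = 5.1020; K_W = (4C−1)/(4C−4)+0.615/C = 1.3034
τ_max = K_W·8FD/(πd³) = 1.3034·76.064 = 99.14 MPa
τ_max > 73.3 MPa → exceeds allowable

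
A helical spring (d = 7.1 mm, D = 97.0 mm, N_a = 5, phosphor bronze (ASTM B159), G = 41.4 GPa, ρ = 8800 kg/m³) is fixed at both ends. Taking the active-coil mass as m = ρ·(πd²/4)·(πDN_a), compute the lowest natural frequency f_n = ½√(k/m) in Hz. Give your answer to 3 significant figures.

k = Gd⁴/(8D³N_a) = (41.4×10³)(7.1⁴)/(8·97.0³·5) = 2.8818 N/mm = 2881.8 N/m
Wire length L = πDN_a = π·97.0·5 = 1523.7 mm
m = ρ·(πd²/4)·L = 8800 × 39.592×10⁻⁶ m² × 1.5237 m = 0.53086 kg
f_n = ½√(k/m) = 0.5·√(2881.8/0.53086) = 0.5·√(5428.5) = 36.839 Hz

36.8 Hz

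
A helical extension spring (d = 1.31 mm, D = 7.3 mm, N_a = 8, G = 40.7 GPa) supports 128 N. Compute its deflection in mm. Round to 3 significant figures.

26.6 mm

k = Gd⁴/(8D³N_a) = (40.7×10³)(1.31⁴)/(8·7.3³·8) = 4.8143 N/mm
δ = F/k = 128 / 4.8143 = 26.588 mm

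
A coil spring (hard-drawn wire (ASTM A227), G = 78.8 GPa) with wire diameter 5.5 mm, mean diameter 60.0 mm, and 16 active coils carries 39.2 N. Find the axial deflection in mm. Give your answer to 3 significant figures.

15.0 mm

k = Gd⁴/(8D³N_a) = (78.8×10³)(5.5⁴)/(8·60.0³·16) = 2.608 N/mm
δ = F/k = 39.2 / 2.608 = 15.03 mm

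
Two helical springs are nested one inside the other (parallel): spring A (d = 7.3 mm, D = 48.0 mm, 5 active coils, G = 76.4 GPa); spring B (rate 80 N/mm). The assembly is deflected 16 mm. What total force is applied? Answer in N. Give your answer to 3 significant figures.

2060 N

k_A = Gd⁴/(8D³N_a) = (76.4×10³)(7.3⁴)/(8·48.0³·5) = 49.046 N/mm
Parallel: k_eq = 49.046 + 80 = 129.05 N/mm
F = k_eq·δ = 129.05·16 = 2064.7 N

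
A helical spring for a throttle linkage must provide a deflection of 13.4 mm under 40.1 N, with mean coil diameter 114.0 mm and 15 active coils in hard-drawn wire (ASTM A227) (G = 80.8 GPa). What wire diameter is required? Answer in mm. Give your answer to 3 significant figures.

9.01 mm

Required rate k = F/δ = 40.1/13.4 = 2.9925 N/mm
d = (8D³N_a·k / G)^(1/4) = (8·114.0³·15·2.9925 / (80.8×10³))^0.25
  = (6584.5)^0.25 = 9.0081 mm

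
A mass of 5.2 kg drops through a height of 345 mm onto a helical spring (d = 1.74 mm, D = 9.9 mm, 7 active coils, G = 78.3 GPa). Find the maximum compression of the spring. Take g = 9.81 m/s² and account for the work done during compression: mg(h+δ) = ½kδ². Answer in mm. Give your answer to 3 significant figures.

55.6 mm

k = Gd⁴/(8D³N_a) = (78.3×10³)(1.74⁴)/(8·9.9³·7) = 13.209 N/mm
W = mg = 5.2 × 9.81 = 51.012 N
½kδ² − Wδ − Wh = 0 → δ = (W + √(W² + 2kWh))/k
δ = (51.012 + √(2602.2 + 464929))/13.209 = (51.012 + 683.76)/13.209 = 55.627 mm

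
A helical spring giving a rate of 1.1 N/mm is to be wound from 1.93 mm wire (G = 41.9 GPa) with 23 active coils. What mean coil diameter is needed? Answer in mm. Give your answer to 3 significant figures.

D = (Gd⁴/(8N_a·k))^(1/3) = (41.9×10³·1.93⁴/(8·23·1.1))^(1/3)
  = (2872.32)^(1/3) = 14.2149 mm

14.2 mm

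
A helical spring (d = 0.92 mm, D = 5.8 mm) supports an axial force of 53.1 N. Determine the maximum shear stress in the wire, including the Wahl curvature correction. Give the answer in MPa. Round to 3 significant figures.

1250 MPa

Spring index C = D/d = 5.8/0.92 = 6.3043
K_W = (4C−1)/(4C−4) + 0.615/C = 24.217/21.217 + 0.0976 = 1.2389
τ₀ = 8FD/(πd³) = 8·53.1·5.8/(π·0.92³) = 2463.84/2.4463 = 1007.2 MPa
τ_max = K·τ₀ = 1.2389 × 1007.2 = 1247.8 MPa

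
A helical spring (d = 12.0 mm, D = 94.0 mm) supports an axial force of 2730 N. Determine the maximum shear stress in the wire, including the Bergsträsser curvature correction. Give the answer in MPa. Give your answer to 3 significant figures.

Spring index C = D/d = 94.0/12.0 = 7.8333
K_B = (4C+2)/(4C−3) = 33.333/28.333 = 1.1765
τ₀ = 8FD/(πd³) = 8·2730·94.0/(π·12.0³) = 2.05296e+06/5428.7 = 378.17 MPa
τ_max = K·τ₀ = 1.1765 × 378.17 = 444.91 MPa

445 MPa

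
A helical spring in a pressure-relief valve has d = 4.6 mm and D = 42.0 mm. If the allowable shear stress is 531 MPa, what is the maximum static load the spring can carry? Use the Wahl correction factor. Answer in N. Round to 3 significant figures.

417 N

C = D/d = 42.0/4.6 = 9.1304
K_W = (4C−1)/(4C−4) + 0.615/C = 35.522/32.522 + 0.0674 = 1.1596
τ_max = K·8FD/(πd³) → F_max = τ_allow·πd³/(8DK)
F_max = 531·π·4.6³/(8·42.0·1.1596) = 1.6237e+05/389.63 = 416.74 N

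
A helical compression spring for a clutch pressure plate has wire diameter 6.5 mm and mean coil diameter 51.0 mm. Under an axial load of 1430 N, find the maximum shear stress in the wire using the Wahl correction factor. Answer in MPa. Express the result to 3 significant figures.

803 MPa

Spring index C = D/d = 51.0/6.5 = 7.8462
K_W = (4C−1)/(4C−4) + 0.615/C = 30.385/27.385 + 0.0784 = 1.1879
τ₀ = 8FD/(πd³) = 8·1430·51.0/(π·6.5³) = 583440/862.76 = 676.25 MPa
τ_max = K·τ₀ = 1.1879 × 676.25 = 803.34 MPa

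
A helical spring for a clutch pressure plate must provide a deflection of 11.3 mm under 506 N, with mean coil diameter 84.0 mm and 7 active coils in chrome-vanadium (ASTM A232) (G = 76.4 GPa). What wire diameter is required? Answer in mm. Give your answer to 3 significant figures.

Required rate k = F/δ = 506/11.3 = 44.779 N/mm
d = (8D³N_a·k / G)^(1/4) = (8·84.0³·7·44.779 / (76.4×10³))^0.25
  = (19454)^0.25 = 11.8100 mm

11.8 mm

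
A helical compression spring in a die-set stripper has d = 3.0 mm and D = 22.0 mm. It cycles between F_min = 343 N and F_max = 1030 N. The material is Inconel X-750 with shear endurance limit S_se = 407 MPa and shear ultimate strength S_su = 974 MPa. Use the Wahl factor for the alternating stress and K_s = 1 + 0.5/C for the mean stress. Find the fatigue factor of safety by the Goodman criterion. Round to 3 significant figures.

C = D/d = 22.0/3.0 = 7.3333; K_W = (4C−1)/(4C−4)+0.615/C = 1.2023; K_s = 1+0.5/C = 1.0682
F_a = (F_max−F_min)/2 = 343.5 N; F_m = (F_max+F_min)/2 = 686.5 N
τ_a = K_W·8F_aD/(πd³) = 1.2023 × 712.73 = 856.91 MPa
τ_m = K_s·8F_mD/(πd³) = 1.0682 × 1424.4 = 1521.5 MPa
Goodman: 1/n_f = τ_a/S_se + τ_m/S_su = 856.91/407 + 1521.5/974 = 2.10542 + 1.56216 = 3.6676
n_f = 1/3.6676 = 0.2727

0.273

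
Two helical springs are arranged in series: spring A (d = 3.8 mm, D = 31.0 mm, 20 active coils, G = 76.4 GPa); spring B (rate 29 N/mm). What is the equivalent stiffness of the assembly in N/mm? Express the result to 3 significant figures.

k_A = Gd⁴/(8D³N_a) = (76.4×10³)(3.8⁴)/(8·31.0³·20) = 3.3421 N/mm
Series: 1/k_eq = 1/3.3421 + 1/29 = 0.33369; k_eq = 2.9968 N/mm

3.00 N/mm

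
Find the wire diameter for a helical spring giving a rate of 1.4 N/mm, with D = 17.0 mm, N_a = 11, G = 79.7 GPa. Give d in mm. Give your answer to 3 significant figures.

1.66 mm

d = (8D³N_a·k / G)^(1/4) = (8·17.0³·11·1.4 / (79.7×10³))^0.25
  = (7.5945)^0.25 = 1.6601 mm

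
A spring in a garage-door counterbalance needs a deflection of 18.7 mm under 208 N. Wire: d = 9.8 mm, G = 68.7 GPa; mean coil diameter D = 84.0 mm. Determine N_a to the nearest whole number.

Required rate k = F/δ = 208/18.7 = 11.123 N/mm
N_a = Gd⁴/(8D³k) = (68.7×10³ × 9.8⁴)/(8 × 84.0³ × 11.123)
    = 6.33667e+08 / 5.27411e+07 = 12.01 → 12 coils

12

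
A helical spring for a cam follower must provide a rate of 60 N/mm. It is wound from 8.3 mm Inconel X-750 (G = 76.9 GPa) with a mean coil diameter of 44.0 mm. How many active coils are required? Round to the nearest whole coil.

N_a = Gd⁴/(8D³k) = (76.9×10³ × 8.3⁴)/(8 × 44.0³ × 60)
    = 3.64954e+08 / 4.08883e+07 = 8.926 → 9 coils

9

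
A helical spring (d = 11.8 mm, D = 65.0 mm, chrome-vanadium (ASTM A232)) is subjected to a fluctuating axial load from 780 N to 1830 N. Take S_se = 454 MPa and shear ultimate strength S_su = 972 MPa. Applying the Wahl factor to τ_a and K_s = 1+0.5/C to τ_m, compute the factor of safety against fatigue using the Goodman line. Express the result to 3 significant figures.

C = D/d = 65.0/11.8 = 5.5085; K_W = (4C−1)/(4C−4)+0.615/C = 1.2780; K_s = 1+0.5/C = 1.0908
F_a = (F_max−F_min)/2 = 525 N; F_m = (F_max+F_min)/2 = 1305 N
τ_a = K_W·8F_aD/(πd³) = 1.2780 × 52.889 = 67.592 MPa
τ_m = K_s·8F_mD/(πd³) = 1.0908 × 131.47 = 143.4 MPa
Goodman: 1/n_f = τ_a/S_se + τ_m/S_su = 67.592/454 + 143.4/972 = 0.14888 + 0.14753 = 0.29641
n_f = 1/0.29641 = 3.374

3.37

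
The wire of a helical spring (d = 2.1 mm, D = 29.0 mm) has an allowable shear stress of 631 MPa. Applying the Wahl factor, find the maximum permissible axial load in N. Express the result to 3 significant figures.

C = D/d = 29.0/2.1 = 13.8095
K_W = (4C−1)/(4C−4) + 0.615/C = 54.238/51.238 + 0.0445 = 1.1031
τ_max = K·8FD/(πd³) → F_max = τ_allow·πd³/(8DK)
F_max = 631·π·2.1³/(8·29.0·1.1031) = 18358/255.92 = 71.737 N

71.7 N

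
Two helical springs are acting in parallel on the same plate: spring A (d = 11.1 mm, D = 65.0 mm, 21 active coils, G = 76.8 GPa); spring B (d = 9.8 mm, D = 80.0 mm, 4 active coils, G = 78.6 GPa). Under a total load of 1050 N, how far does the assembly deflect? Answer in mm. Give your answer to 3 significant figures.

k_A = Gd⁴/(8D³N_a) = (76.8×10³)(11.1⁴)/(8·65.0³·21) = 25.27 N/mm
k_B = Gd⁴/(8D³N_a) = (78.6×10³)(9.8⁴)/(8·80.0³·4) = 44.249 N/mm
Parallel: k_eq = 25.27 + 44.249 = 69.519 N/mm
δ = F/k_eq = 1050/69.519 = 15.104 mm

15.1 mm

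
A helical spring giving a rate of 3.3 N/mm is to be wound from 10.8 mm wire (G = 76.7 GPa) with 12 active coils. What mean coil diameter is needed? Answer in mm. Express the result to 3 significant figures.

149 mm

D = (Gd⁴/(8N_a·k))^(1/3) = (76.7×10³·10.8⁴/(8·12·3.3))^(1/3)
  = (3.29386e+06)^(1/3) = 148.7882 mm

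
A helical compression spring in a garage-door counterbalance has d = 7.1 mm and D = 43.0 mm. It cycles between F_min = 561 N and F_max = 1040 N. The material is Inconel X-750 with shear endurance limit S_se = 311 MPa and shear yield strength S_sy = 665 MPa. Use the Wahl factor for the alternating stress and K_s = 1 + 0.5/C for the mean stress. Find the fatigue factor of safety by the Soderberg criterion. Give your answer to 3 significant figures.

C = D/d = 43.0/7.1 = 6.0563; K_W = (4C−1)/(4C−4)+0.615/C = 1.2499; K_s = 1+0.5/C = 1.0826
F_a = (F_max−F_min)/2 = 239.5 N; F_m = (F_max+F_min)/2 = 800.5 N
τ_a = K_W·8F_aD/(πd³) = 1.2499 × 73.272 = 91.581 MPa
τ_m = K_s·8F_mD/(πd³) = 1.0826 × 244.9 = 265.12 MPa
Soderberg: 1/n_f = τ_a/S_se + τ_m/S_sy = 91.581/311 + 265.12/665 = 0.29447 + 0.39868 = 0.69315
n_f = 1/0.69315 = 1.443

1.44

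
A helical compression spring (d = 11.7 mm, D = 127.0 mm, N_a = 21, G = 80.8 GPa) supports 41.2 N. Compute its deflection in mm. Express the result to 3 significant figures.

9.36 mm

k = Gd⁴/(8D³N_a) = (80.8×10³)(11.7⁴)/(8·127.0³·21) = 4.3998 N/mm
δ = F/k = 41.2 / 4.3998 = 9.364 mm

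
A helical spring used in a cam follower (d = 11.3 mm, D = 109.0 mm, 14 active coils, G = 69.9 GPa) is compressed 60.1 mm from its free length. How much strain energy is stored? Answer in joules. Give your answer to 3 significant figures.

14.2 J

k = Gd⁴/(8D³N_a) = (69.9×10³)(11.3⁴)/(8·109.0³·14) = 7.8577 N/mm
U = ½kδ² = 0.5 × 7.8577 × 60.1² = 14191 N·mm = 14.191 J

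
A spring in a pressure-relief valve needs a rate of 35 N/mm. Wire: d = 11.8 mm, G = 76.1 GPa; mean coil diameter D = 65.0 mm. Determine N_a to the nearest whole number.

N_a = Gd⁴/(8D³k) = (76.1×10³ × 11.8⁴)/(8 × 65.0³ × 35)
    = 1.47541e+09 / 7.6895e+07 = 19.19 → 19 coils

19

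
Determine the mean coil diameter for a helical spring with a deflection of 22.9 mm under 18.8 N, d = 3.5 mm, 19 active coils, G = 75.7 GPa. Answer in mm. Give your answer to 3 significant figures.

45.0 mm

Required rate k = F/δ = 18.8/22.9 = 0.82096 N/mm
D = (Gd⁴/(8N_a·k))^(1/3) = (75.7×10³·3.5⁴/(8·19·0.82096))^(1/3)
  = (91033.7)^(1/3) = 44.9850 mm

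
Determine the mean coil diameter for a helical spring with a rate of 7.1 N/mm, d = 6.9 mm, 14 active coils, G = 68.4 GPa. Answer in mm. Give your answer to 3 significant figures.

D = (Gd⁴/(8N_a·k))^(1/3) = (68.4×10³·6.9⁴/(8·14·7.1))^(1/3)
  = (194974)^(1/3) = 57.9863 mm

58.0 mm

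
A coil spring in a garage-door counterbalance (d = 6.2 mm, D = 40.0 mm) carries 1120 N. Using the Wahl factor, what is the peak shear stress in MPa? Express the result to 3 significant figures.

590 MPa

Spring index C = D/d = 40.0/6.2 = 6.4516
K_W = (4C−1)/(4C−4) + 0.615/C = 24.806/21.806 + 0.0953 = 1.2329
τ₀ = 8FD/(πd³) = 8·1120·40.0/(π·6.2³) = 358400/748.73 = 478.68 MPa
τ_max = K·τ₀ = 1.2329 × 478.68 = 590.16 MPa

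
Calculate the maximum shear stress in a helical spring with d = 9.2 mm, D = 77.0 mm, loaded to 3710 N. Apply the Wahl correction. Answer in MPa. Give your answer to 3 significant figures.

1100 MPa

Spring index C = D/d = 77.0/9.2 = 8.3696
K_W = (4C−1)/(4C−4) + 0.615/C = 32.478/29.478 + 0.0735 = 1.1753
τ₀ = 8FD/(πd³) = 8·3710·77.0/(π·9.2³) = 2.28536e+06/2446.3 = 934.2 MPa
τ_max = K·τ₀ = 1.1753 × 934.2 = 1097.9 MPa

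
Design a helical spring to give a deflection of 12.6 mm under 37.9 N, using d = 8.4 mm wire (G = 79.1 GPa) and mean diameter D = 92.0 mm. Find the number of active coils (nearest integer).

21

Required rate k = F/δ = 37.9/12.6 = 3.0079 N/mm
N_a = Gd⁴/(8D³k) = (79.1×10³ × 8.4⁴)/(8 × 92.0³ × 3.0079)
    = 3.93816e+08 / 1.8738e+07 = 21.02 → 21 coils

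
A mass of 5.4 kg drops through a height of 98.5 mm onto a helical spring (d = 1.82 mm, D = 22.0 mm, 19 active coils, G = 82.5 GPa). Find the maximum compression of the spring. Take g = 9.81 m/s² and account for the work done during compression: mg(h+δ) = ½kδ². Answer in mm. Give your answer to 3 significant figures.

k = Gd⁴/(8D³N_a) = (82.5×10³)(1.82⁴)/(8·22.0³·19) = 0.55928 N/mm
W = mg = 5.4 × 9.81 = 52.974 N
½kδ² − Wδ − Wh = 0 → δ = (W + √(W² + 2kWh))/k
δ = (52.974 + √(2806.2 + 5836.56))/0.55928 = (52.974 + 92.967)/0.55928 = 260.94 mm

261 mm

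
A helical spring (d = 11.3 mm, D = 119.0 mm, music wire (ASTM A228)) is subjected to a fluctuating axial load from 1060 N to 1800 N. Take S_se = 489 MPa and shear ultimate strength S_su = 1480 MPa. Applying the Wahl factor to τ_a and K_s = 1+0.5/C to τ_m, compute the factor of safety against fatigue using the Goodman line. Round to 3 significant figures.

C = D/d = 119.0/11.3 = 10.5310; K_W = (4C−1)/(4C−4)+0.615/C = 1.1371; K_s = 1+0.5/C = 1.0475
F_a = (F_max−F_min)/2 = 370 N; F_m = (F_max+F_min)/2 = 1430 N
τ_a = K_W·8F_aD/(πd³) = 1.1371 × 77.706 = 88.358 MPa
τ_m = K_s·8F_mD/(πd³) = 1.0475 × 300.32 = 314.58 MPa
Goodman: 1/n_f = τ_a/S_se + τ_m/S_su = 88.358/489 + 314.58/1480 = 0.18069 + 0.21256 = 0.39325
n_f = 1/0.39325 = 2.543

2.54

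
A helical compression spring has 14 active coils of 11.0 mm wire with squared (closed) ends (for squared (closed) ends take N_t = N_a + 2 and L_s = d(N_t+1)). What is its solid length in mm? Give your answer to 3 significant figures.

squared (closed) ends: N_t = N_a + 2 = 14 + 2 = 16
L_s = d·(N_t+1) = 11.0 × 17 = 187 mm

187 mm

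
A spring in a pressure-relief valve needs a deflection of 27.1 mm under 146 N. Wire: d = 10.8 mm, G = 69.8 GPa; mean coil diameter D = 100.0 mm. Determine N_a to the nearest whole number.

22

Required rate k = F/δ = 146/27.1 = 5.3875 N/mm
N_a = Gd⁴/(8D³k) = (69.8×10³ × 10.8⁴)/(8 × 100.0³ × 5.3875)
    = 9.49621e+08 / 4.30996e+07 = 22.03 → 22 coils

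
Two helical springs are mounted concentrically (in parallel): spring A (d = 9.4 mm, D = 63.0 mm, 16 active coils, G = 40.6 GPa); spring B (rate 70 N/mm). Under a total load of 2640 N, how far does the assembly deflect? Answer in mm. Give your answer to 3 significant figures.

k_A = Gd⁴/(8D³N_a) = (40.6×10³)(9.4⁴)/(8·63.0³·16) = 9.9039 N/mm
Parallel: k_eq = 9.9039 + 70 = 79.904 N/mm
δ = F/k_eq = 2640/79.904 = 33.04 mm

33.0 mm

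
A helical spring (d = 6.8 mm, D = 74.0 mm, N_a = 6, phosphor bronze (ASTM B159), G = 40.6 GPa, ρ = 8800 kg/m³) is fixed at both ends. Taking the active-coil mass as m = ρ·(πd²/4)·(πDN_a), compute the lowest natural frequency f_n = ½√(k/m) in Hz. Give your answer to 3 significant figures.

50.0 Hz

k = Gd⁴/(8D³N_a) = (40.6×10³)(6.8⁴)/(8·74.0³·6) = 4.463 N/mm = 4463 N/m
Wire length L = πDN_a = π·74.0·6 = 1394.9 mm
m = ρ·(πd²/4)·L = 8800 × 36.317×10⁻⁶ m² × 1.3949 m = 0.44578 kg
f_n = ½√(k/m) = 0.5·√(4463/0.44578) = 0.5·√(10012) = 50.029 Hz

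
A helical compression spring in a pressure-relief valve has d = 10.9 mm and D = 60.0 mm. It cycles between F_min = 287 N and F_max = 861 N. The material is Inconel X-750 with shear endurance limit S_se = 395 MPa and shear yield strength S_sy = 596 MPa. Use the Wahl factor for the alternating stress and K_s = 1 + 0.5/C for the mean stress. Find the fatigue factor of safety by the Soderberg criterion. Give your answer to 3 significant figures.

4.28

C = D/d = 60.0/10.9 = 5.5046; K_W = (4C−1)/(4C−4)+0.615/C = 1.2782; K_s = 1+0.5/C = 1.0908
F_a = (F_max−F_min)/2 = 287 N; F_m = (F_max+F_min)/2 = 574 N
τ_a = K_W·8F_aD/(πd³) = 1.2782 × 33.861 = 43.281 MPa
τ_m = K_s·8F_mD/(πd³) = 1.0908 × 67.721 = 73.872 MPa
Soderberg: 1/n_f = τ_a/S_se + τ_m/S_sy = 43.281/395 + 73.872/596 = 0.10957 + 0.12395 = 0.23352
n_f = 1/0.23352 = 4.282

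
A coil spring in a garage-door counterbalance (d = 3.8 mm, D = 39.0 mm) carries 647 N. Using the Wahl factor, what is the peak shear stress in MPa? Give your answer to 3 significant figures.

1340 MPa

Spring index C = D/d = 39.0/3.8 = 10.2632
K_W = (4C−1)/(4C−4) + 0.615/C = 40.053/37.053 + 0.0599 = 1.1409
τ₀ = 8FD/(πd³) = 8·647·39.0/(π·3.8³) = 201864/172.39 = 1171 MPa
τ_max = K·τ₀ = 1.1409 × 1171 = 1336 MPa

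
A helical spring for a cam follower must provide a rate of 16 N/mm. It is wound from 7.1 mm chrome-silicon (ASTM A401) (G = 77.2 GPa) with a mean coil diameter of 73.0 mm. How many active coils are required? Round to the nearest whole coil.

N_a = Gd⁴/(8D³k) = (77.2×10³ × 7.1⁴)/(8 × 73.0³ × 16)
    = 1.96178e+08 / 4.97942e+07 = 3.94 → 4 coils

4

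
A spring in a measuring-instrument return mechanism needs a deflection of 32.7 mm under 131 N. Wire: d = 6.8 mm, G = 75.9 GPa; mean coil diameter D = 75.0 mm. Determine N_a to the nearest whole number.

12

Required rate k = F/δ = 131/32.7 = 4.0061 N/mm
N_a = Gd⁴/(8D³k) = (75.9×10³ × 6.8⁴)/(8 × 75.0³ × 4.0061)
    = 1.62285e+08 / 1.35206e+07 = 12 → 12 coils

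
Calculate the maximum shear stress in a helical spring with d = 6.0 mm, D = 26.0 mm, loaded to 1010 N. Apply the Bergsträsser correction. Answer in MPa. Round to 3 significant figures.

418 MPa

Spring index C = D/d = 26.0/6.0 = 4.3333
K_B = (4C+2)/(4C−3) = 19.333/14.333 = 1.3488
τ₀ = 8FD/(πd³) = 8·1010·26.0/(π·6.0³) = 210080/678.58 = 309.59 MPa
τ_max = K·τ₀ = 1.3488 × 309.59 = 417.58 MPa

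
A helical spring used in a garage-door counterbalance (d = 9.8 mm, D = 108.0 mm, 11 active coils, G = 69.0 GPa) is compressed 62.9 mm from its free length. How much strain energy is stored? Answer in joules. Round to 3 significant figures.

11.4 J

k = Gd⁴/(8D³N_a) = (69.0×10³)(9.8⁴)/(8·108.0³·11) = 5.7412 N/mm
U = ½kδ² = 0.5 × 5.7412 × 62.9² = 11357 N·mm = 11.357 J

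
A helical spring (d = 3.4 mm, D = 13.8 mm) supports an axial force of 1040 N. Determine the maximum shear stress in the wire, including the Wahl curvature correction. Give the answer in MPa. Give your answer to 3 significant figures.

1300 MPa

Spring index C = D/d = 13.8/3.4 = 4.0588
K_W = (4C−1)/(4C−4) + 0.615/C = 15.235/12.235 + 0.1515 = 1.3967
τ₀ = 8FD/(πd³) = 8·1040·13.8/(π·3.4³) = 114816/123.48 = 929.86 MPa
τ_max = K·τ₀ = 1.3967 × 929.86 = 1298.7 MPa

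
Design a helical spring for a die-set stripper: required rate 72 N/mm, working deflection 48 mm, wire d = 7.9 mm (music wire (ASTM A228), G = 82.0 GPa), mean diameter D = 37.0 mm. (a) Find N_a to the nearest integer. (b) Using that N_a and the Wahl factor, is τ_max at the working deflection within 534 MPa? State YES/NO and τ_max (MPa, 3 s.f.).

(a) 11 coils; (b) NO, τ_max = 877 MPa

N_a = Gd⁴/(8D³k) = (82.0×10³)(7.9⁴)/(8·37.0³·72) = 10.95 → N_a = 11
Actual rate k = Gd⁴/(8D³·11) = 71.653 N/mm
Working load F = kδ = 71.653·48 = 3439.3 N
C = 37.0/7.9 = 4.6835; K_W = (4C−1)/(4C−4)+0.615/C = 1.3349
τ_max = K_W·8FD/(πd³) = 1.3349·657.26 = 877.39 MPa
τ_max > 534 MPa → exceeds allowable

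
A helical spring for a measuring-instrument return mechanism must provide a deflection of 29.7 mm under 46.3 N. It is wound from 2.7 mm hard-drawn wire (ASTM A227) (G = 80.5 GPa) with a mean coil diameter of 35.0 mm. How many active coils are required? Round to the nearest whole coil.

Required rate k = F/δ = 46.3/29.7 = 1.5589 N/mm
N_a = Gd⁴/(8D³k) = (80.5×10³ × 2.7⁴)/(8 × 35.0³ × 1.5589)
    = 4.2781e+06 / 534710 = 8.001 → 8 coils

8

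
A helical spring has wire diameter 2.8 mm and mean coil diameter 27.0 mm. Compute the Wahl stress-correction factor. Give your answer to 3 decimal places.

C = D/d = 27.0/2.8 = 9.6429
K_W = (4C−1)/(4C−4) + 0.615/C = 37.571/34.571 + 0.0638 = 1.1506

1.151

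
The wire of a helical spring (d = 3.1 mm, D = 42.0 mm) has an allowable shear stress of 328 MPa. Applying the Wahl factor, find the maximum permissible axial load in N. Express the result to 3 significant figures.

C = D/d = 42.0/3.1 = 13.5484
K_W = (4C−1)/(4C−4) + 0.615/C = 53.194/50.194 + 0.0454 = 1.1052
τ_max = K·8FD/(πd³) → F_max = τ_allow·πd³/(8DK)
F_max = 328·π·3.1³/(8·42.0·1.1052) = 30698/371.33 = 82.669 N

82.7 N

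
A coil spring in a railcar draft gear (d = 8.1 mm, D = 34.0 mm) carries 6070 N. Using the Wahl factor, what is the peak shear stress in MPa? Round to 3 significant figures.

Spring index C = D/d = 34.0/8.1 = 4.1975
K_W = (4C−1)/(4C−4) + 0.615/C = 15.790/12.790 + 0.1465 = 1.3811
τ₀ = 8FD/(πd³) = 8·6070·34.0/(π·8.1³) = 1.65104e+06/1669.6 = 988.9 MPa
τ_max = K·τ₀ = 1.3811 × 988.9 = 1365.7 MPa

1370 MPa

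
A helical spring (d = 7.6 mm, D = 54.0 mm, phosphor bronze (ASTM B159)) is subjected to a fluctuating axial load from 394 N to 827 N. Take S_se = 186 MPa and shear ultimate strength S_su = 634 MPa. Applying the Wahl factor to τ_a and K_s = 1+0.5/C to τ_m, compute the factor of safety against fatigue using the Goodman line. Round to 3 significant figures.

1.31

C = D/d = 54.0/7.6 = 7.1053; K_W = (4C−1)/(4C−4)+0.615/C = 1.2094; K_s = 1+0.5/C = 1.0704
F_a = (F_max−F_min)/2 = 216.5 N; F_m = (F_max+F_min)/2 = 610.5 N
τ_a = K_W·8F_aD/(πd³) = 1.2094 × 67.819 = 82.02 MPa
τ_m = K_s·8F_mD/(πd³) = 1.0704 × 191.24 = 204.7 MPa
Goodman: 1/n_f = τ_a/S_se + τ_m/S_su = 82.02/186 + 204.7/634 = 0.44097 + 0.32287 = 0.76384
n_f = 1/0.76384 = 1.309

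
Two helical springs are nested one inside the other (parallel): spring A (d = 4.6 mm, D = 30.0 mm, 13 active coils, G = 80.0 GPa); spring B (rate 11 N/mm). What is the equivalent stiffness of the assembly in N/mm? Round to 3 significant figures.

23.8 N/mm

k_A = Gd⁴/(8D³N_a) = (80.0×10³)(4.6⁴)/(8·30.0³·13) = 12.756 N/mm
Parallel: k_eq = 12.756 + 11 = 23.756 N/mm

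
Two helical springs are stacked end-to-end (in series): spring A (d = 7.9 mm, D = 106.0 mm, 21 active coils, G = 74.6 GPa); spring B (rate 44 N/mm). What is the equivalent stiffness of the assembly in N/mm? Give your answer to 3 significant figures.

1.41 N/mm

k_A = Gd⁴/(8D³N_a) = (74.6×10³)(7.9⁴)/(8·106.0³·21) = 1.4522 N/mm
Series: 1/k_eq = 1/1.4522 + 1/44 = 0.71135; k_eq = 1.4058 N/mm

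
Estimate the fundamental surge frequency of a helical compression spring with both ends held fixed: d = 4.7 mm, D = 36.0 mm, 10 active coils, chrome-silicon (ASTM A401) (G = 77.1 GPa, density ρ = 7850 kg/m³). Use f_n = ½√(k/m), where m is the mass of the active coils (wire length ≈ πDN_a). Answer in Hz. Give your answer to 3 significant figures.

128 Hz

k = Gd⁴/(8D³N_a) = (77.1×10³)(4.7⁴)/(8·36.0³·10) = 10.08 N/mm = 10080 N/m
Wire length L = πDN_a = π·36.0·10 = 1131 mm
m = ρ·(πd²/4)·L = 7850 × 17.349×10⁻⁶ m² × 1.131 m = 0.15403 kg
f_n = ½√(k/m) = 0.5·√(10080/0.15403) = 0.5·√(65440) = 127.91 Hz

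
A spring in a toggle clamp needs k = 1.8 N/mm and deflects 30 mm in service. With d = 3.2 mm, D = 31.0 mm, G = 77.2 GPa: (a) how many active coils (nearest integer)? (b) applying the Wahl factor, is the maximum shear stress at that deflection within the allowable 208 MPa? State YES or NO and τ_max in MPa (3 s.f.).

(a) 19 coils; (b) YES, τ_max = 149 MPa

N_a = Gd⁴/(8D³k) = (77.2×10³)(3.2⁴)/(8·31.0³·1.8) = 18.87 → N_a = 19
Actual rate k = Gd⁴/(8D³·19) = 1.7877 N/mm
Working load F = kδ = 1.7877·30 = 53.63 N
C = 31.0/3.2 = 9.6875; K_W = (4C−1)/(4C−4)+0.615/C = 1.1498
τ_max = K_W·8FD/(πd³) = 1.1498·129.2 = 148.56 MPa
τ_max ≤ 208 MPa → acceptable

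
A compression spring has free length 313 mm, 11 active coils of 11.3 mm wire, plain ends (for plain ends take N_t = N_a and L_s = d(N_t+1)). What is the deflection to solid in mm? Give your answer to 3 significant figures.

N_t = 11; L_s = 11.3·12 = 135.6 mm
δ_solid = L₀ − L_s = 313 − 135.6 = 177.4 mm

177 mm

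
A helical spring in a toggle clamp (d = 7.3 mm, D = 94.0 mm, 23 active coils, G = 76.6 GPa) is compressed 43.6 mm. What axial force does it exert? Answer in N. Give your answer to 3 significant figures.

62.1 N

k = Gd⁴/(8D³N_a) = (76.6×10³)(7.3⁴)/(8·94.0³·23) = 1.4234 N/mm
F = k·δ = 1.4234 × 43.6 = 62.059 N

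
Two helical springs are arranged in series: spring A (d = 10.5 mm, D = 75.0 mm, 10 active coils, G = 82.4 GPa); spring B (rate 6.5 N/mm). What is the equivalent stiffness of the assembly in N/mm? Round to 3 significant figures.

5.33 N/mm

k_A = Gd⁴/(8D³N_a) = (82.4×10³)(10.5⁴)/(8·75.0³·10) = 29.676 N/mm
Series: 1/k_eq = 1/29.676 + 1/6.5 = 0.18754; k_eq = 5.3321 N/mm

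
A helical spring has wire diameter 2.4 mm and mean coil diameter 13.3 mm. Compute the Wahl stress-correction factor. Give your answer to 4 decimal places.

1.2761

C = D/d = 13.3/2.4 = 5.5417
K_W = (4C−1)/(4C−4) + 0.615/C = 21.167/18.167 + 0.1110 = 1.2761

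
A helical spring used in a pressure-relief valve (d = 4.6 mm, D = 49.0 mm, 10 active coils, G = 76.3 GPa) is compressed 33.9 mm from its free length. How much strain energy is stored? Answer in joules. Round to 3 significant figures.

k = Gd⁴/(8D³N_a) = (76.3×10³)(4.6⁴)/(8·49.0³·10) = 3.6298 N/mm
U = ½kδ² = 0.5 × 3.6298 × 33.9² = 2085.7 N·mm = 2.0857 J

2.09 J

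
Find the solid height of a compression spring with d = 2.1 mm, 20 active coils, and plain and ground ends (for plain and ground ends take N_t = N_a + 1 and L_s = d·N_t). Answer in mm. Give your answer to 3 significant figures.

plain and ground ends: N_t = N_a + 1 = 20 + 1 = 21
L_s = d·N_t = 2.1 × 21 = 44.1 mm

44.1 mm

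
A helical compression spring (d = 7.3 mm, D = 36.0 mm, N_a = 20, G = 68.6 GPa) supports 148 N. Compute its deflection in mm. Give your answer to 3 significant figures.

5.67 mm

k = Gd⁴/(8D³N_a) = (68.6×10³)(7.3⁴)/(8·36.0³·20) = 26.097 N/mm
δ = F/k = 148 / 26.097 = 5.6712 mm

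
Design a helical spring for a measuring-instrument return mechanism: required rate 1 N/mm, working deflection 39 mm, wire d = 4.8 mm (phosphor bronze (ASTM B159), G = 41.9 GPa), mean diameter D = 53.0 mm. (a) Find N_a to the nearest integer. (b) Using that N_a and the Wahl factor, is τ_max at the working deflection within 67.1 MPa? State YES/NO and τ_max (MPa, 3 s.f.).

N_a = Gd⁴/(8D³k) = (41.9×10³)(4.8⁴)/(8·53.0³·1) = 18.68 → N_a = 19
Actual rate k = Gd⁴/(8D³·19) = 0.9829 N/mm
Working load F = kδ = 0.9829·39 = 38.333 N
C = 53.0/4.8 = 11.0417; K_W = (4C−1)/(4C−4)+0.615/C = 1.1304
τ_max = K_W·8FD/(πd³) = 1.1304·46.78 = 52.88 MPa
τ_max ≤ 67.1 MPa → acceptable

(a) 19 coils; (b) YES, τ_max = 52.9 MPa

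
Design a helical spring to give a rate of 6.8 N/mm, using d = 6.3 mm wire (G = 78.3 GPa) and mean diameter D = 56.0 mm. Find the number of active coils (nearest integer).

13

N_a = Gd⁴/(8D³k) = (78.3×10³ × 6.3⁴)/(8 × 56.0³ × 6.8)
    = 1.23346e+08 / 9.55351e+06 = 12.91 → 13 coils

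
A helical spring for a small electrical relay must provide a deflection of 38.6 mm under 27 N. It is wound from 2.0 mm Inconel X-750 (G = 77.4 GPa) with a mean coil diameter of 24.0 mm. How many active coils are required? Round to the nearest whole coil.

Required rate k = F/δ = 27/38.6 = 0.69948 N/mm
N_a = Gd⁴/(8D³k) = (77.4×10³ × 2.0⁴)/(8 × 24.0³ × 0.69948)
    = 1.2384e+06 / 77357.1 = 16.01 → 16 coils

16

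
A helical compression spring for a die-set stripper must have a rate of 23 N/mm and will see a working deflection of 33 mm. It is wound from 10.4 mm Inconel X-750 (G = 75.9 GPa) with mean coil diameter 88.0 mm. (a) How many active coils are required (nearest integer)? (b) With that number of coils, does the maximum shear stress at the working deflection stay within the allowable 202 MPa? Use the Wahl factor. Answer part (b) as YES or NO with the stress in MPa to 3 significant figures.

N_a = Gd⁴/(8D³k) = (75.9×10³)(10.4⁴)/(8·88.0³·23) = 7.081 → N_a = 7
Actual rate k = Gd⁴/(8D³·7) = 23.267 N/mm
Working load F = kδ = 23.267·33 = 767.81 N
C = 88.0/10.4 = 8.4615; K_W = (4C−1)/(4C−4)+0.615/C = 1.1732
τ_max = K_W·8FD/(πd³) = 1.1732·152.96 = 179.45 MPa
τ_max ≤ 202 MPa → acceptable

(a) 7 coils; (b) YES, τ_max = 179 MPa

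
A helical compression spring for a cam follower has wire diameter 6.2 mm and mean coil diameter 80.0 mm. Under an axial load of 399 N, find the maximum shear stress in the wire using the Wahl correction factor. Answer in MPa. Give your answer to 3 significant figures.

379 MPa

Spring index C = D/d = 80.0/6.2 = 12.9032
K_W = (4C−1)/(4C−4) + 0.615/C = 50.613/47.613 + 0.0477 = 1.1107
τ₀ = 8FD/(πd³) = 8·399·80.0/(π·6.2³) = 255360/748.73 = 341.06 MPa
τ_max = K·τ₀ = 1.1107 × 341.06 = 378.8 MPa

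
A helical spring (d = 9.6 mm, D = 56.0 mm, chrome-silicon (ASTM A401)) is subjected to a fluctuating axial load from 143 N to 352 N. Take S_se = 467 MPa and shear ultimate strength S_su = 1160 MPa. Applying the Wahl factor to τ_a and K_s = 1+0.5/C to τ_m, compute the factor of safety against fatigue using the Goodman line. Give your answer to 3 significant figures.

C = D/d = 56.0/9.6 = 5.8333; K_W = (4C−1)/(4C−4)+0.615/C = 1.2606; K_s = 1+0.5/C = 1.0857
F_a = (F_max−F_min)/2 = 104.5 N; F_m = (F_max+F_min)/2 = 247.5 N
τ_a = K_W·8F_aD/(πd³) = 1.2606 × 16.843 = 21.233 MPa
τ_m = K_s·8F_mD/(πd³) = 1.0857 × 39.892 = 43.312 MPa
Goodman: 1/n_f = τ_a/S_se + τ_m/S_su = 21.233/467 + 43.312/1160 = 0.04547 + 0.03734 = 0.082804
n_f = 1/0.082804 = 12.08

12.1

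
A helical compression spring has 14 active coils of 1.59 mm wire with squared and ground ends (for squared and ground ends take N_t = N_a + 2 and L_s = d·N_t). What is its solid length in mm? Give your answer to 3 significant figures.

25.4 mm

squared and ground ends: N_t = N_a + 2 = 14 + 2 = 16
L_s = d·N_t = 1.59 × 16 = 25.44 mm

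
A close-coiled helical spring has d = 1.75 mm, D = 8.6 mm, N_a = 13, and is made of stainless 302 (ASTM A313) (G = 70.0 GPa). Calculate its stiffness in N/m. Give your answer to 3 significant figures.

9920 N/m

k = Gd⁴/(8D³N_a) = (70.0×10³ × 1.75⁴) / (8 × 8.6³ × 13)
  = 656523 / 66149.8 = 9.9248 N/mm = 9924.8 N/m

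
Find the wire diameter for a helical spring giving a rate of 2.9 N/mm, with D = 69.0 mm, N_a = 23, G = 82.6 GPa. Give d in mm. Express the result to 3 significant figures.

6.79 mm

d = (8D³N_a·k / G)^(1/4) = (8·69.0³·23·2.9 / (82.6×10³))^0.25
  = (2122.2)^0.25 = 6.7873 mm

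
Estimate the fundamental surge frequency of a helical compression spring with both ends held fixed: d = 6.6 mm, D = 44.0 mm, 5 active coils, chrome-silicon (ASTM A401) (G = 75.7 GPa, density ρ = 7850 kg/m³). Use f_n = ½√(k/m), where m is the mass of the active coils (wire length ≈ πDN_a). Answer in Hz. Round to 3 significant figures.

238 Hz

k = Gd⁴/(8D³N_a) = (75.7×10³)(6.6⁴)/(8·44.0³·5) = 42.155 N/mm = 42155 N/m
Wire length L = πDN_a = π·44.0·5 = 691.15 mm
m = ρ·(πd²/4)·L = 7850 × 34.212×10⁻⁶ m² × 0.69115 m = 0.18562 kg
f_n = ½√(k/m) = 0.5·√(42155/0.18562) = 0.5·√(2.2711e+05) = 238.28 Hz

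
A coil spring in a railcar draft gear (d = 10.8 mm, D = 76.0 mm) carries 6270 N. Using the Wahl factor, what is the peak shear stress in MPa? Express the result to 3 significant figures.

Spring index C = D/d = 76.0/10.8 = 7.0370
K_W = (4C−1)/(4C−4) + 0.615/C = 27.148/24.148 + 0.0874 = 1.2116
τ₀ = 8FD/(πd³) = 8·6270·76.0/(π·10.8³) = 3.81216e+06/3957.5 = 963.27 MPa
τ_max = K·τ₀ = 1.2116 × 963.27 = 1167.1 MPa

1170 MPa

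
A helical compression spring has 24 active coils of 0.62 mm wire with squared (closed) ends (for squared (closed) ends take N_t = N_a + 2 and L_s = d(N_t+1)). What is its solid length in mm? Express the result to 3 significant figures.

16.7 mm

squared (closed) ends: N_t = N_a + 2 = 24 + 2 = 26
L_s = d·(N_t+1) = 0.62 × 27 = 16.74 mm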